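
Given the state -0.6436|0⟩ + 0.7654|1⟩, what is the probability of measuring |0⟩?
0.4142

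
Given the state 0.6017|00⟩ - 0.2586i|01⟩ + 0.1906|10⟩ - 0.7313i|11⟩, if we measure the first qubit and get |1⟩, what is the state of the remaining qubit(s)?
0.2522|0⟩ - 0.9677i|1⟩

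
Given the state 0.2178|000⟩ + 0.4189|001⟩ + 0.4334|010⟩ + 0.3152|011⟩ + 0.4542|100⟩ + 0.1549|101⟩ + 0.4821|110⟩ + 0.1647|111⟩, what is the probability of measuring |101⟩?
0.02399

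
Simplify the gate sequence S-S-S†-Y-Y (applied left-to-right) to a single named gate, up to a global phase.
S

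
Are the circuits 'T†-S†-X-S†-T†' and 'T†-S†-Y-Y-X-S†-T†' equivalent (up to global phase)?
Yes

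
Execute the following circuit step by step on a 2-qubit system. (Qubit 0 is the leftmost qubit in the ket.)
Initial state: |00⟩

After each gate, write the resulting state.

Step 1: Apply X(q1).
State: |01⟩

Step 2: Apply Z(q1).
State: -|01⟩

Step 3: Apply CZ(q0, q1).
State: -|01⟩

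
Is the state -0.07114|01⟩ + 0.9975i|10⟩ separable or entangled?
Entangled

Writing the state as a|00⟩ + b|01⟩ + c|10⟩ + d|11⟩, it is a product state iff ad − bc = 0.
Here (a, b, c, d) = (0, -0.07114, 0.9975i, 0): ad − bc = (0)(0) − (-0.07114)(0.9975i) = 0.07096i ≠ 0, so the state is entangled.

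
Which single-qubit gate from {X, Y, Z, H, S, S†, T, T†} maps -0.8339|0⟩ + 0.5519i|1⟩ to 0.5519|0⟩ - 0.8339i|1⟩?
Y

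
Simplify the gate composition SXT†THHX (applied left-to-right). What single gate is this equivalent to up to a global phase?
S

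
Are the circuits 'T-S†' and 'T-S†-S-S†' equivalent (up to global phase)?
Yes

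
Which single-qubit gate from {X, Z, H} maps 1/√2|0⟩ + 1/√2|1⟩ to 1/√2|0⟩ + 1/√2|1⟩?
X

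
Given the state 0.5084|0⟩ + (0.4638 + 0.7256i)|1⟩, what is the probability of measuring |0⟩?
0.2585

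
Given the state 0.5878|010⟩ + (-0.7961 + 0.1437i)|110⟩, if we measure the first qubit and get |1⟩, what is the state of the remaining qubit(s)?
(-0.9841 + 0.1776i)|10⟩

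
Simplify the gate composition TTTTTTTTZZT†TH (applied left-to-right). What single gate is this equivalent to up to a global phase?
H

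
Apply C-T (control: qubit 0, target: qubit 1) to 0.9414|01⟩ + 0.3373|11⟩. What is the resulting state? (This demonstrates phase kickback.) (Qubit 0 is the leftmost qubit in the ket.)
0.9414|01⟩ + (0.2385 + 0.2385i)|11⟩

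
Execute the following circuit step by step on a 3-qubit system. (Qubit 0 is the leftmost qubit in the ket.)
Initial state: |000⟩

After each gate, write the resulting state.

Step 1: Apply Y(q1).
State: i|010⟩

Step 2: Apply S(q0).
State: i|010⟩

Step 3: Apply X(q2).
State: i|011⟩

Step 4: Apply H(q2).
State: (1/√2)i|010⟩ - (1/√2)i|011⟩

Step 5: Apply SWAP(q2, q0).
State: (1/√2)i|010⟩ - (1/√2)i|110⟩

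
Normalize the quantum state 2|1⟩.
|1⟩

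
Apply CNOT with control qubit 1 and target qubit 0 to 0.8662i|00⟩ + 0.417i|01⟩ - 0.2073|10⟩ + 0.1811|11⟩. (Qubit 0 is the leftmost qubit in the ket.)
0.8662i|00⟩ + 0.1811|01⟩ - 0.2073|10⟩ + 0.417i|11⟩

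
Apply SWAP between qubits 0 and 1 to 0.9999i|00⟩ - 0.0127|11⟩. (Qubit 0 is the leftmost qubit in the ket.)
0.9999i|00⟩ - 0.0127|11⟩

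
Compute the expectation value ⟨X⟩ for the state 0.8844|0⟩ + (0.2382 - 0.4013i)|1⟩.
0.4213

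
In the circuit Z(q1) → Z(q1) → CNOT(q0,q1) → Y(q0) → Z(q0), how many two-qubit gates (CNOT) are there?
1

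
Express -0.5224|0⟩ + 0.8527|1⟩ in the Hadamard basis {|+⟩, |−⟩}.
0.2336|+⟩ - 0.9723|−⟩

With |ψ⟩ = α|0⟩ + β|1⟩, the Hadamard-basis coefficients are ⟨+|ψ⟩ = (α + β)/√2 and ⟨−|ψ⟩ = (α − β)/√2.
Here α = -0.5224, β = 0.8527: (α + β)/√2 = 0.2336, (α − β)/√2 = -0.9723.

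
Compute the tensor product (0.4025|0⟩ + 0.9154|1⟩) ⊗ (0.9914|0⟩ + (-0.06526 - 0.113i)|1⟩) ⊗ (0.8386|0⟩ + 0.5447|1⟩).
0.3346|000⟩ + 0.2174|001⟩ + (-0.02203 - 0.03814i)|010⟩ + (-0.01431 - 0.02477i)|011⟩ + 0.7611|100⟩ + 0.4943|101⟩ + (-0.0501 - 0.08674i)|110⟩ + (-0.03254 - 0.05634i)|111⟩

amp(|b₁b₂…⟩) = product of the factor amplitudes for bits b₁, b₂, …; only kets whose every factor amplitude is nonzero survive.
|000⟩: (0.4025)(0.9914)(0.8386) = 0.3346
|001⟩: (0.4025)(0.9914)(0.5447) = 0.2174
|010⟩: (0.4025)(-0.06526 - 0.113i)(0.8386) = (-0.02203 - 0.03814i)
|011⟩: (0.4025)(-0.06526 - 0.113i)(0.5447) = (-0.01431 - 0.02477i)
|100⟩: (0.9154)(0.9914)(0.8386) = 0.7611
|101⟩: (0.9154)(0.9914)(0.5447) = 0.4943
|110⟩: (0.9154)(-0.06526 - 0.113i)(0.8386) = (-0.0501 - 0.08674i)
|111⟩: (0.9154)(-0.06526 - 0.113i)(0.5447) = (-0.03254 - 0.05634i)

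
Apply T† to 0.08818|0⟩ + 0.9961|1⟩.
0.08818|0⟩ + (0.7043 - 0.7043i)|1⟩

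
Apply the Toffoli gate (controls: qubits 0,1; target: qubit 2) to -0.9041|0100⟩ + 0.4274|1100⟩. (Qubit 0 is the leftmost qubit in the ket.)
-0.9041|0100⟩ + 0.4274|1110⟩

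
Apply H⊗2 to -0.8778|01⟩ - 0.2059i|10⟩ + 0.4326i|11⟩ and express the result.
(-0.4389 + 0.1134i)|00⟩ + (0.4389 - 0.3193i)|01⟩ + (-0.4389 - 0.1134i)|10⟩ + (0.4389 + 0.3193i)|11⟩

H⊗2 gives amp(|y⟩) = (1/2) Σ_x (−1)^(x·y) amp(|x⟩), where x·y is the number of positions in which both x and y have a 1.
|00⟩: (-0.8778 - 0.2059i + 0.4326i)/2 = (-0.4389 + 0.1134i)
|01⟩: (0.8778 - 0.2059i - 0.4326i)/2 = (0.4389 - 0.3193i)
|10⟩: (-0.8778 + 0.2059i - 0.4326i)/2 = (-0.4389 - 0.1134i)
|11⟩: (0.8778 + 0.2059i + 0.4326i)/2 = (0.4389 + 0.3193i)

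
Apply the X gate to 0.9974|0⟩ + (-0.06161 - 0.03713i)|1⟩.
(-0.06161 - 0.03713i)|0⟩ + 0.9974|1⟩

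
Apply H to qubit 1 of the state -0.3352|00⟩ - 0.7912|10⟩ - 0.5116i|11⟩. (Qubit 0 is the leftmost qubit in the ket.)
-0.237|00⟩ - 0.237|01⟩ + (-0.5595 - 0.3618i)|10⟩ + (-0.5595 + 0.3618i)|11⟩

H on qubit 1 mixes each pair of kets that differ only in qubit 1: amplitudes (a, b) of (|…0…⟩, |…1…⟩) become ((a + b)/√2, (a − b)/√2). Kets absent from the input have amplitude 0.
(|00⟩, |01⟩): (a, b) = (-0.3352, 0) → (-0.237, -0.237)
(|10⟩, |11⟩): (a, b) = (-0.7912, -0.5116i) → ((-0.5595 - 0.3618i), (-0.5595 + 0.3618i))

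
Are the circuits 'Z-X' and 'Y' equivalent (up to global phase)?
Yes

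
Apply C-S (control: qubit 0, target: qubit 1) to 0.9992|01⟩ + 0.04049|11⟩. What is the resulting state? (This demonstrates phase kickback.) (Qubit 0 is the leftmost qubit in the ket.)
0.9992|01⟩ + 0.04049i|11⟩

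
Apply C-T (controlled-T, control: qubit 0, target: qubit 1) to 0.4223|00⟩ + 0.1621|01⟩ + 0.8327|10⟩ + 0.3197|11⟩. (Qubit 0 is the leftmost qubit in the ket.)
0.4223|00⟩ + 0.1621|01⟩ + 0.8327|10⟩ + (0.2261 + 0.2261i)|11⟩

C-T leaves the control-|0⟩ kets |00⟩, |01⟩ unchanged and applies T to qubit 1 on the control-|1⟩ pair (|10⟩, |11⟩).
T = [[1, 0], [0, (1/√2 + (1/√2)i)]].
With a = amp(|10⟩) = 0.8327 and b = amp(|11⟩) = 0.3197:
new amp(|10⟩) = (1)·a = 0.8327
new amp(|11⟩) = (1/√2 + (1/√2)i)·b = (0.2261 + 0.2261i)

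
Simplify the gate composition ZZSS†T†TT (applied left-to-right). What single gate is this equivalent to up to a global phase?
T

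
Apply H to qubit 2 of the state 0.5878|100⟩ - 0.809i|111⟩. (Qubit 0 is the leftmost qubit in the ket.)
0.4156|100⟩ + 0.4156|101⟩ - 0.572i|110⟩ + 0.572i|111⟩

H on qubit 2 mixes each pair of kets that differ only in qubit 2: amplitudes (a, b) of (|…0…⟩, |…1…⟩) become ((a + b)/√2, (a − b)/√2). Kets absent from the input have amplitude 0.
(|100⟩, |101⟩): (a, b) = (0.5878, 0) → (0.4156, 0.4156)
(|110⟩, |111⟩): (a, b) = (0, -0.809i) → (-0.572i, 0.572i)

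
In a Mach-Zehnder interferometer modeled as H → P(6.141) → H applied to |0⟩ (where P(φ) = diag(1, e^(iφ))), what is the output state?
(0.995 - 0.07085i)|0⟩ + (0.005046 + 0.07085i)|1⟩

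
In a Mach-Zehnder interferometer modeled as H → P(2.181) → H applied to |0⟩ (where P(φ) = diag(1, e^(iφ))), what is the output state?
(0.2135 + 0.4098i)|0⟩ + (0.7865 - 0.4098i)|1⟩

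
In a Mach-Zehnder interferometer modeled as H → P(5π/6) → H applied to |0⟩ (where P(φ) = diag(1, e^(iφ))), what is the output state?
(0.06699 + 0.25i)|0⟩ + (0.933 - 0.25i)|1⟩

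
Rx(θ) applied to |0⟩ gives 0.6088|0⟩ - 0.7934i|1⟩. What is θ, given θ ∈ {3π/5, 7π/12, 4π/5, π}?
7π/12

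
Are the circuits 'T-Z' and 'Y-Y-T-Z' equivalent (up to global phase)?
Yes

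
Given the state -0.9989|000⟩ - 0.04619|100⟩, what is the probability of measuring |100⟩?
0.002134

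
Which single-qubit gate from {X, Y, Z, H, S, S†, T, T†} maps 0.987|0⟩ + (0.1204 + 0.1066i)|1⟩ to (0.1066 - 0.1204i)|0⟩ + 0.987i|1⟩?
Y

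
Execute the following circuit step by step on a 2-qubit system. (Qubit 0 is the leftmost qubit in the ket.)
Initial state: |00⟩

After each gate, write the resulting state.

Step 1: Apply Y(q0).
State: i|10⟩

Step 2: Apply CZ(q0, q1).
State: i|10⟩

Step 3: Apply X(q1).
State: i|11⟩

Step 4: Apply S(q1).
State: -|11⟩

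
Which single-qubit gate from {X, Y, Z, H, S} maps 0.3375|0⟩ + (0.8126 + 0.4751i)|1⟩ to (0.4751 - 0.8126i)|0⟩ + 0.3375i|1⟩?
Y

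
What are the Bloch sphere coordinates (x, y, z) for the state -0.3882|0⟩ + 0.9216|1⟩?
(-0.7155, 0, -0.6986)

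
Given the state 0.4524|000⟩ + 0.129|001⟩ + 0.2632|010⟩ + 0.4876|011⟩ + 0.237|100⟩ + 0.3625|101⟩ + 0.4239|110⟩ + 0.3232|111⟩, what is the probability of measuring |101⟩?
0.1314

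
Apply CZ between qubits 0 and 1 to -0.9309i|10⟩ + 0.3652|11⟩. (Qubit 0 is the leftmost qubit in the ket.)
-0.9309i|10⟩ - 0.3652|11⟩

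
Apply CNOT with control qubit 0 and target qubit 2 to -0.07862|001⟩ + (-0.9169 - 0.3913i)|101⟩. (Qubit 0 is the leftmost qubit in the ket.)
-0.07862|001⟩ + (-0.9169 - 0.3913i)|100⟩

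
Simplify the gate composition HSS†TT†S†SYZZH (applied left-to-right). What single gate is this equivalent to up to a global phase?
Y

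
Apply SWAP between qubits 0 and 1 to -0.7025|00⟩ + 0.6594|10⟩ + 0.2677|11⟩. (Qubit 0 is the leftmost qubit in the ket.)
-0.7025|00⟩ + 0.6594|01⟩ + 0.2677|11⟩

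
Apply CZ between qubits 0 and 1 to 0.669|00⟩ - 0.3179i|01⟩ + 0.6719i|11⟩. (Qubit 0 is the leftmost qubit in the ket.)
0.669|00⟩ - 0.3179i|01⟩ - 0.6719i|11⟩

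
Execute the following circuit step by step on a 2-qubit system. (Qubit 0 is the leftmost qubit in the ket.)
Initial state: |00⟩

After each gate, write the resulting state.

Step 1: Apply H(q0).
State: 1/√2|00⟩ + 1/√2|10⟩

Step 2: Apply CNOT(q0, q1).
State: 1/√2|00⟩ + 1/√2|11⟩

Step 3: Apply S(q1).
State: 1/√2|00⟩ + (1/√2)i|11⟩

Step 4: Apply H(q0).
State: 1/2|00⟩ + (1/2)i|01⟩ + 1/2|10⟩ - (1/2)i|11⟩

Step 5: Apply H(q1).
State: (1/√8 + (1/√8)i)|00⟩ + (1/√8 - (1/√8)i)|01⟩ + (1/√8 - (1/√8)i)|10⟩ + (1/√8 + (1/√8)i)|11⟩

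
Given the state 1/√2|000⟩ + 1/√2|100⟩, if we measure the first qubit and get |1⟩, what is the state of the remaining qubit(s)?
|00⟩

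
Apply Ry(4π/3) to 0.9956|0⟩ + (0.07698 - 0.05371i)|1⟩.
(-0.5645 + 0.04651i)|0⟩ + (0.8237 + 0.02686i)|1⟩

Ry(4π/3) = [[cos(θ/2), −sin(θ/2)], [sin(θ/2), cos(θ/2)]]; θ = 4π/3, cos(θ/2) ≈ -0.5, sin(θ/2) ≈ 0.866025.
With a = amp(|0⟩) = 0.9956 and b = amp(|1⟩) = (0.07698 - 0.05371i):
new amp(|0⟩) = (-0.5)·a + (-0.866025)·b = (-0.5645 + 0.04651i)
new amp(|1⟩) = (0.866025)·a + (-0.5)·b = (0.8237 + 0.02686i)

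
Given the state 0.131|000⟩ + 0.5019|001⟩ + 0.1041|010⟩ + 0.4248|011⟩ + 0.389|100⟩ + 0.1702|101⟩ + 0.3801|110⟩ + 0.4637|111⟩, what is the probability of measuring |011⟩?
0.1805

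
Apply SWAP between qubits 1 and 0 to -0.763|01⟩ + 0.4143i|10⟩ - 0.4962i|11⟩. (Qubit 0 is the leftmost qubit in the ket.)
0.4143i|01⟩ - 0.763|10⟩ - 0.4962i|11⟩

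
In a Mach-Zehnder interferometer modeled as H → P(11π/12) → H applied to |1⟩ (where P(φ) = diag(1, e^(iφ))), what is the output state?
(0.983 - 0.1294i)|0⟩ + (0.01704 + 0.1294i)|1⟩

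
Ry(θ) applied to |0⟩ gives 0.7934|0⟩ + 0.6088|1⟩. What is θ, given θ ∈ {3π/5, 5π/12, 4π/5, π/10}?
5π/12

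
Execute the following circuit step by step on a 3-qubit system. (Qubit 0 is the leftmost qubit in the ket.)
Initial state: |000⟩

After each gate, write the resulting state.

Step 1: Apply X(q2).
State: |001⟩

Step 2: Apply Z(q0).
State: |001⟩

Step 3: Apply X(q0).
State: |101⟩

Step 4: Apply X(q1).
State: |111⟩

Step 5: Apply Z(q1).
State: -|111⟩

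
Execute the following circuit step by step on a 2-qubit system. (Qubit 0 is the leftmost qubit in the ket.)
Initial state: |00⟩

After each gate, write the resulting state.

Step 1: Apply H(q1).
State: 1/√2|00⟩ + 1/√2|01⟩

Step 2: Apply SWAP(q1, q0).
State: 1/√2|00⟩ + 1/√2|10⟩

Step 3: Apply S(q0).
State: 1/√2|00⟩ + (1/√2)i|10⟩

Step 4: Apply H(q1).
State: 1/2|00⟩ + 1/2|01⟩ + (1/2)i|10⟩ + (1/2)i|11⟩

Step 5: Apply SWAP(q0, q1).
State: 1/2|00⟩ + (1/2)i|01⟩ + 1/2|10⟩ + (1/2)i|11⟩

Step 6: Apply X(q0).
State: 1/2|00⟩ + (1/2)i|01⟩ + 1/2|10⟩ + (1/2)i|11⟩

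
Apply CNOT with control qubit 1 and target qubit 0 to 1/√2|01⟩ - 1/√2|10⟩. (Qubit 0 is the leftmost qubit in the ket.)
-1/√2|10⟩ + 1/√2|11⟩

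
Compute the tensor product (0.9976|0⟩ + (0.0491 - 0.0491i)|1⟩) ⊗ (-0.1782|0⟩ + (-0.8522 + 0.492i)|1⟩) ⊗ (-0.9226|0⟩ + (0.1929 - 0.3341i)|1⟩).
0.164|000⟩ + (-0.03429 + 0.05939i)|001⟩ + (0.7844 - 0.4528i)|010⟩ + (-0.00001215 + 0.3787i)|011⟩ + (0.008072 - 0.008072i)|100⟩ + (0.001235 + 0.004611i)|101⟩ + (0.01632 - 0.06089i)|110⟩ + (0.01864 + 0.01864i)|111⟩

amp(|b₁b₂…⟩) = product of the factor amplitudes for bits b₁, b₂, …; only kets whose every factor amplitude is nonzero survive.
|000⟩: (0.9976)(-0.1782)(-0.9226) = 0.164
|001⟩: (0.9976)(-0.1782)(0.1929 - 0.3341i) = (-0.03429 + 0.05939i)
|010⟩: (0.9976)(-0.8522 + 0.492i)(-0.9226) = (0.7844 - 0.4528i)
|011⟩: (0.9976)(-0.8522 + 0.492i)(0.1929 - 0.3341i) = (-0.00001215 + 0.3787i)
|100⟩: (0.0491 - 0.0491i)(-0.1782)(-0.9226) = (0.008072 - 0.008072i)
|101⟩: (0.0491 - 0.0491i)(-0.1782)(0.1929 - 0.3341i) = (0.001235 + 0.004611i)
|110⟩: (0.0491 - 0.0491i)(-0.8522 + 0.492i)(-0.9226) = (0.01632 - 0.06089i)
|111⟩: (0.0491 - 0.0491i)(-0.8522 + 0.492i)(0.1929 - 0.3341i) = (0.01864 + 0.01864i)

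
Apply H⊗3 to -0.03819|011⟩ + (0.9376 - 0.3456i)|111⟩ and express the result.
(0.318 - 0.1222i)|000⟩ + (-0.318 + 0.1222i)|001⟩ + (-0.318 + 0.1222i)|010⟩ + (0.318 - 0.1222i)|011⟩ + (-0.345 + 0.1222i)|100⟩ + (0.345 - 0.1222i)|101⟩ + (0.345 - 0.1222i)|110⟩ + (-0.345 + 0.1222i)|111⟩

H⊗3 gives amp(|y⟩) = (1/2√2) Σ_x (−1)^(x·y) amp(|x⟩), where x·y is the number of positions in which both x and y have a 1.
|000⟩: (-0.03819 + (0.9376 - 0.3456i))/(2√2) = (0.318 - 0.1222i)
|001⟩: (0.03819 - (0.9376 - 0.3456i))/(2√2) = (-0.318 + 0.1222i)
|010⟩: (0.03819 - (0.9376 - 0.3456i))/(2√2) = (-0.318 + 0.1222i)
|011⟩: (-0.03819 + (0.9376 - 0.3456i))/(2√2) = (0.318 - 0.1222i)
|100⟩: (-0.03819 - (0.9376 - 0.3456i))/(2√2) = (-0.345 + 0.1222i)
|101⟩: (0.03819 + (0.9376 - 0.3456i))/(2√2) = (0.345 - 0.1222i)
|110⟩: (0.03819 + (0.9376 - 0.3456i))/(2√2) = (0.345 - 0.1222i)
|111⟩: (-0.03819 - (0.9376 - 0.3456i))/(2√2) = (-0.345 + 0.1222i)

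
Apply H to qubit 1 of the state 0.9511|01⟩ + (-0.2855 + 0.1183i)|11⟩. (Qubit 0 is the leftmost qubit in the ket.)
0.6725|00⟩ - 0.6725|01⟩ + (-0.2019 + 0.08365i)|10⟩ + (0.2019 - 0.08365i)|11⟩

H on qubit 1 mixes each pair of kets that differ only in qubit 1: amplitudes (a, b) of (|…0…⟩, |…1…⟩) become ((a + b)/√2, (a − b)/√2). Kets absent from the input have amplitude 0.
(|00⟩, |01⟩): (a, b) = (0, 0.9511) → (0.6725, -0.6725)
(|10⟩, |11⟩): (a, b) = (0, (-0.2855 + 0.1183i)) → ((-0.2019 + 0.08365i), (0.2019 - 0.08365i))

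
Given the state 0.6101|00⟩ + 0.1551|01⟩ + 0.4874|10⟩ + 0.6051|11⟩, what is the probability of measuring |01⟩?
0.02406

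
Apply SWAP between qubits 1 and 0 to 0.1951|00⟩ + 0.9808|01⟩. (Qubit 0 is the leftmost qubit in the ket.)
0.1951|00⟩ + 0.9808|10⟩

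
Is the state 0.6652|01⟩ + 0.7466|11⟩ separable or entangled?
Separable

Writing the state as a|00⟩ + b|01⟩ + c|10⟩ + d|11⟩, it is a product state iff ad − bc = 0.
Here (a, b, c, d) = (0, 0.6652, 0, 0.7466): ad − bc = (0)(0.7466) − (0.6652)(0) = 0, so the state is separable.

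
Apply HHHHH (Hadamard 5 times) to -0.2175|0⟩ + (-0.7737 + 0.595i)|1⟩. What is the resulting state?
(-0.7009 + 0.4207i)|0⟩ + (0.3933 - 0.4207i)|1⟩

H² = I, so H^5 = H: a single Hadamard. With (a, b) = (-0.2175, (-0.7737 + 0.595i)), H gives ((a + b)/√2, (a − b)/√2) = ((-0.7009 + 0.4207i), (0.3933 - 0.4207i)).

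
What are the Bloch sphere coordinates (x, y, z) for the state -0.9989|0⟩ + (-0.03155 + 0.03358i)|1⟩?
(0.06303, -0.06709, 0.9957)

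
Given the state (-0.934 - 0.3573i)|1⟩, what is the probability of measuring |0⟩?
0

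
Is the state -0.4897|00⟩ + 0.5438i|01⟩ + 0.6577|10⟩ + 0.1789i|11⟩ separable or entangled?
Entangled

Writing the state as a|00⟩ + b|01⟩ + c|10⟩ + d|11⟩, it is a product state iff ad − bc = 0.
Here (a, b, c, d) = (-0.4897, 0.5438i, 0.6577, 0.1789i): ad − bc = (-0.4897)(0.1789i) − (0.5438i)(0.6577) = -0.4453i ≠ 0, so the state is entangled.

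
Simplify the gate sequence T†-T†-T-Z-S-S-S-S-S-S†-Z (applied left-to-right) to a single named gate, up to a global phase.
T†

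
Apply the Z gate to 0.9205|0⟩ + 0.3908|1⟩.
0.9205|0⟩ - 0.3908|1⟩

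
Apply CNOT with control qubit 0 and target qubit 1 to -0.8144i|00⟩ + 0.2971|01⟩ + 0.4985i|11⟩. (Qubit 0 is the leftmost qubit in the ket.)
-0.8144i|00⟩ + 0.2971|01⟩ + 0.4985i|10⟩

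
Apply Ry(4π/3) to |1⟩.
-0.866|0⟩ - 1/2|1⟩

Ry(4π/3) = [[cos(θ/2), −sin(θ/2)], [sin(θ/2), cos(θ/2)]]; θ = 4π/3, cos(θ/2) ≈ -0.5, sin(θ/2) ≈ 0.866025.
With a = amp(|0⟩) = 0 and b = amp(|1⟩) = 1:
new amp(|0⟩) = (-0.5)·a + (-0.866025)·b = -0.866
new amp(|1⟩) = (0.866025)·a + (-0.5)·b = -1/2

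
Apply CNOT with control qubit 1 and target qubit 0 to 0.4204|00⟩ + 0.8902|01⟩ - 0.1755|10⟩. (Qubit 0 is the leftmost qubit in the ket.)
0.4204|00⟩ - 0.1755|10⟩ + 0.8902|11⟩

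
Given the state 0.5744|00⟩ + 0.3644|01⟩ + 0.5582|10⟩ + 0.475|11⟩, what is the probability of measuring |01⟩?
0.1328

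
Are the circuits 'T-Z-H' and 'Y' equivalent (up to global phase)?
No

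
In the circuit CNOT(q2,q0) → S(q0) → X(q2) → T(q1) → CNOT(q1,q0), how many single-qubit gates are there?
3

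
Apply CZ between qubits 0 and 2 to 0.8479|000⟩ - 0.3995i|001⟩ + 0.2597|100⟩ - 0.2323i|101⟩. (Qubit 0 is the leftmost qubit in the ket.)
0.8479|000⟩ - 0.3995i|001⟩ + 0.2597|100⟩ + 0.2323i|101⟩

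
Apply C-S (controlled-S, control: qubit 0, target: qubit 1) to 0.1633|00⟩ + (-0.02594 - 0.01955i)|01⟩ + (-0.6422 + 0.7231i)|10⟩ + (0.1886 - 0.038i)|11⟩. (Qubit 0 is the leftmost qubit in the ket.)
0.1633|00⟩ + (-0.02594 - 0.01955i)|01⟩ + (-0.6422 + 0.7231i)|10⟩ + (0.038 + 0.1886i)|11⟩

C-S leaves the control-|0⟩ kets |00⟩, |01⟩ unchanged and applies S to qubit 1 on the control-|1⟩ pair (|10⟩, |11⟩).
S = [[1, 0], [0, i]].
With a = amp(|10⟩) = (-0.6422 + 0.7231i) and b = amp(|11⟩) = (0.1886 - 0.038i):
new amp(|10⟩) = (1)·a = (-0.6422 + 0.7231i)
new amp(|11⟩) = (i)·b = (0.038 + 0.1886i)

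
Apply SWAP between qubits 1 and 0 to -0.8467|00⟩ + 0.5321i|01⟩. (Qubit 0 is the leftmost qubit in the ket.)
-0.8467|00⟩ + 0.5321i|10⟩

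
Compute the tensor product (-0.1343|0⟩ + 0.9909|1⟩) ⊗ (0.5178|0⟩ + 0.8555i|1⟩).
-0.06954|00⟩ - 0.1149i|01⟩ + 0.5131|10⟩ + 0.8477i|11⟩

amp(|b₁b₂…⟩) = product of the factor amplitudes for bits b₁, b₂, …; only kets whose every factor amplitude is nonzero survive.
|00⟩: (-0.1343)(0.5178) = -0.06954
|01⟩: (-0.1343)(0.8555i) = -0.1149i
|10⟩: (0.9909)(0.5178) = 0.5131
|11⟩: (0.9909)(0.8555i) = 0.8477i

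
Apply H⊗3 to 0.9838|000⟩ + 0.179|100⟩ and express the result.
0.4111|000⟩ + 0.4111|001⟩ + 0.4111|010⟩ + 0.4111|011⟩ + 0.2845|100⟩ + 0.2845|101⟩ + 0.2845|110⟩ + 0.2845|111⟩

H⊗3 gives amp(|y⟩) = (1/2√2) Σ_x (−1)^(x·y) amp(|x⟩), where x·y is the number of positions in which both x and y have a 1.
|000⟩: (0.9838 + 0.179)/(2√2) = 0.4111
|001⟩: (0.9838 + 0.179)/(2√2) = 0.4111
|010⟩: (0.9838 + 0.179)/(2√2) = 0.4111
|011⟩: (0.9838 + 0.179)/(2√2) = 0.4111
|100⟩: (0.9838 - 0.179)/(2√2) = 0.2845
|101⟩: (0.9838 - 0.179)/(2√2) = 0.2845
|110⟩: (0.9838 - 0.179)/(2√2) = 0.2845
|111⟩: (0.9838 - 0.179)/(2√2) = 0.2845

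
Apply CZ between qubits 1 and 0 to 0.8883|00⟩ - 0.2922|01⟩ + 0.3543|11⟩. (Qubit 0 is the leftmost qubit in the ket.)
0.8883|00⟩ - 0.2922|01⟩ - 0.3543|11⟩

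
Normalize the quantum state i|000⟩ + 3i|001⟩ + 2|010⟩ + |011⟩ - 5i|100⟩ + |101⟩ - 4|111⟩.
0.1325i|000⟩ + 0.3974i|001⟩ + 0.2649|010⟩ + 0.1325|011⟩ - 0.6623i|100⟩ + 0.1325|101⟩ - 0.5298|111⟩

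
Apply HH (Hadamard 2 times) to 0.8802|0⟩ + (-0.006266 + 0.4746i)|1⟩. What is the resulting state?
0.8802|0⟩ + (-0.006266 + 0.4746i)|1⟩

H² = I, so an even number of Hadamards cancels: H^2 = I and the state is unchanged.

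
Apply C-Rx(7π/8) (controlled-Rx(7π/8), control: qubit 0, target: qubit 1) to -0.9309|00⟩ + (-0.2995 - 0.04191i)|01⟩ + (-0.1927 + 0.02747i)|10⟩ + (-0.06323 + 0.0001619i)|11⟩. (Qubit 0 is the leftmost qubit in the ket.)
-0.9309|00⟩ + (-0.2995 - 0.04191i)|01⟩ + (-0.03744 + 0.06737i)|10⟩ + (0.01461 + 0.189i)|11⟩

C-Rx(7π/8) leaves the control-|0⟩ kets |00⟩, |01⟩ unchanged and applies Rx(7π/8) to qubit 1 on the control-|1⟩ pair (|10⟩, |11⟩).
Rx(7π/8) = [[cos(θ/2), −i·sin(θ/2)], [−i·sin(θ/2), cos(θ/2)]]; θ = 7π/8, cos(θ/2) ≈ 0.19509, sin(θ/2) ≈ 0.980785.
With a = amp(|10⟩) = (-0.1927 + 0.02747i) and b = amp(|11⟩) = (-0.06323 + 0.0001619i):
new amp(|10⟩) = (0.19509)·a + (-0.980785i)·b = (-0.03744 + 0.06737i)
new amp(|11⟩) = (-0.980785i)·a + (0.19509)·b = (0.01461 + 0.189i)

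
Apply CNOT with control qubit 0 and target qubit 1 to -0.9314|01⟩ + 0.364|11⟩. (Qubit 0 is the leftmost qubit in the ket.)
-0.9314|01⟩ + 0.364|10⟩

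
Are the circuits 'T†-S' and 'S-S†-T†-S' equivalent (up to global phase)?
Yes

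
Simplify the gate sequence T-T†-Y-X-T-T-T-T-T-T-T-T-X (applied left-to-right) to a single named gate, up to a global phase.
Y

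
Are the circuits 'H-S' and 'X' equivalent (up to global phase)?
No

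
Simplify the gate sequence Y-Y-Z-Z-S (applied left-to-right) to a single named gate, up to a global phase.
S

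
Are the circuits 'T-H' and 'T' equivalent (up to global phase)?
No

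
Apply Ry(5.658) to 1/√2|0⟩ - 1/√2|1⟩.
-0.4554|0⟩ + 0.8903|1⟩

Ry(5.658) = [[cos(θ/2), −sin(θ/2)], [sin(θ/2), cos(θ/2)]]; θ = 5.658, cos(θ/2) ≈ -0.951539, sin(θ/2) ≈ 0.307527.
With a = amp(|0⟩) = 1/√2 and b = amp(|1⟩) = -1/√2:
new amp(|0⟩) = (-0.951539)·a + (-0.307527)·b = -0.4554
new amp(|1⟩) = (0.307527)·a + (-0.951539)·b = 0.8903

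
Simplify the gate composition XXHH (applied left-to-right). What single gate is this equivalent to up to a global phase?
I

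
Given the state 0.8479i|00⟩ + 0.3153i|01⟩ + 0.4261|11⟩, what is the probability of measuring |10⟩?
0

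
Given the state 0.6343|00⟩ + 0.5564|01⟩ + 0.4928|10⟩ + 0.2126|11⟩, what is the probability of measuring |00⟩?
0.4023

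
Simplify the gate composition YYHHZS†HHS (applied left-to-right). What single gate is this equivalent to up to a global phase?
Z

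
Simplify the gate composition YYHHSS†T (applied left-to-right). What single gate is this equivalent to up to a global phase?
T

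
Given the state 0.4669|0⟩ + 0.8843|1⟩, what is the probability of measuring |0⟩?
0.218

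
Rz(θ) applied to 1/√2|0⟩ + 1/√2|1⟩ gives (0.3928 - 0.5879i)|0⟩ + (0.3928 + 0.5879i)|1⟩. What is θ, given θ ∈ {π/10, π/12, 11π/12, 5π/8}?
5π/8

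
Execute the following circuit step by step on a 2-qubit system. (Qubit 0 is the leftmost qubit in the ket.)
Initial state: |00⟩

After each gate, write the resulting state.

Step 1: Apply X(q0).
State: |10⟩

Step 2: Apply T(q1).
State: |10⟩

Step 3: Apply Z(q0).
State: -|10⟩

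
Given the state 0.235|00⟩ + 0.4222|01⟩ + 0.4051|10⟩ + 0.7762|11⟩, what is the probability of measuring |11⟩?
0.6025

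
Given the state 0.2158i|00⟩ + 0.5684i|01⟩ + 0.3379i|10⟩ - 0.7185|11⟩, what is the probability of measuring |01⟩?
0.3231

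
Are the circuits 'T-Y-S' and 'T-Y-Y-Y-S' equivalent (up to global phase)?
Yes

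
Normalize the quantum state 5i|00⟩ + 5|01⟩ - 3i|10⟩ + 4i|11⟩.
(1/√3)i|00⟩ + 1/√3|01⟩ - 0.3464i|10⟩ + 0.4619i|11⟩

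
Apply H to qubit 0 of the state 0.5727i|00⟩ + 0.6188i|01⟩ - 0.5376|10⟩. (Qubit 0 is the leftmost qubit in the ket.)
(-0.3801 + 0.405i)|00⟩ + 0.4376i|01⟩ + (0.3801 + 0.405i)|10⟩ + 0.4376i|11⟩

H on qubit 0 mixes each pair of kets that differ only in qubit 0: amplitudes (a, b) of (|…0…⟩, |…1…⟩) become ((a + b)/√2, (a − b)/√2). Kets absent from the input have amplitude 0.
(|00⟩, |10⟩): (a, b) = (0.5727i, -0.5376) → ((-0.3801 + 0.405i), (0.3801 + 0.405i))
(|01⟩, |11⟩): (a, b) = (0.6188i, 0) → (0.4376i, 0.4376i)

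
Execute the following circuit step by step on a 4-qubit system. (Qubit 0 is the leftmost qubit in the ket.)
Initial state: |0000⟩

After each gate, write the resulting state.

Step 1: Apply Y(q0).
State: i|1000⟩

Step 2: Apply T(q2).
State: i|1000⟩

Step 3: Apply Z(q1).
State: i|1000⟩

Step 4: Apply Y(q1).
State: -|1100⟩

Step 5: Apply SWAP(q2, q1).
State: -|1010⟩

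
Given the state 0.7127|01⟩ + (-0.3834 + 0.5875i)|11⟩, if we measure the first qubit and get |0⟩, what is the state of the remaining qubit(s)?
|1⟩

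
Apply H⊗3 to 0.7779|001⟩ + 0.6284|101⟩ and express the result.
0.4972|000⟩ - 0.4972|001⟩ + 0.4972|010⟩ - 0.4972|011⟩ + 0.05286|100⟩ - 0.05286|101⟩ + 0.05286|110⟩ - 0.05286|111⟩

H⊗3 gives amp(|y⟩) = (1/2√2) Σ_x (−1)^(x·y) amp(|x⟩), where x·y is the number of positions in which both x and y have a 1.
|000⟩: (0.7779 + 0.6284)/(2√2) = 0.4972
|001⟩: (-0.7779 - 0.6284)/(2√2) = -0.4972
|010⟩: (0.7779 + 0.6284)/(2√2) = 0.4972
|011⟩: (-0.7779 - 0.6284)/(2√2) = -0.4972
|100⟩: (0.7779 - 0.6284)/(2√2) = 0.05286
|101⟩: (-0.7779 + 0.6284)/(2√2) = -0.05286
|110⟩: (0.7779 - 0.6284)/(2√2) = 0.05286
|111⟩: (-0.7779 + 0.6284)/(2√2) = -0.05286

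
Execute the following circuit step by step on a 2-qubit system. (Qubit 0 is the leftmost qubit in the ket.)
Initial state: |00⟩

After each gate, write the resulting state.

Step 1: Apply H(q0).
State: 1/√2|00⟩ + 1/√2|10⟩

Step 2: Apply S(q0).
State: 1/√2|00⟩ + (1/√2)i|10⟩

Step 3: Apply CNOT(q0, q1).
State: 1/√2|00⟩ + (1/√2)i|11⟩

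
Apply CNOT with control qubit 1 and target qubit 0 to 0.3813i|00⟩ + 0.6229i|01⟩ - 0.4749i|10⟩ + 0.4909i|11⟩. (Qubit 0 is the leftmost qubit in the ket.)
0.3813i|00⟩ + 0.4909i|01⟩ - 0.4749i|10⟩ + 0.6229i|11⟩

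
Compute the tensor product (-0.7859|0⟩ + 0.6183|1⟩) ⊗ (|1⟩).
-0.7859|01⟩ + 0.6183|11⟩

amp(|b₁b₂…⟩) = product of the factor amplitudes for bits b₁, b₂, …; only kets whose every factor amplitude is nonzero survive.
|01⟩: (-0.7859)(1) = -0.7859
|11⟩: (0.6183)(1) = 0.6183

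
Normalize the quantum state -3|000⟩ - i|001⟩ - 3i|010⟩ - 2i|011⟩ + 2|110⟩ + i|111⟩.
-0.5669|000⟩ - 0.189i|001⟩ - 0.5669i|010⟩ - (1/√7)i|011⟩ + 1/√7|110⟩ + 0.189i|111⟩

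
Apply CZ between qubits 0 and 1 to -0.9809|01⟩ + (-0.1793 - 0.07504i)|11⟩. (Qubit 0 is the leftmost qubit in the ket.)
-0.9809|01⟩ + (0.1793 + 0.07504i)|11⟩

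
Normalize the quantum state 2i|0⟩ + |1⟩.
0.8944i|0⟩ + 1/√5|1⟩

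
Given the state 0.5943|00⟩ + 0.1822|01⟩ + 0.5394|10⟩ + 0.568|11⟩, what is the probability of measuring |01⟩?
0.0332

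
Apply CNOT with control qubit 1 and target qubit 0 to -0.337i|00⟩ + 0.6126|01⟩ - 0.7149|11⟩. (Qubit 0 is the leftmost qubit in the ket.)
-0.337i|00⟩ - 0.7149|01⟩ + 0.6126|11⟩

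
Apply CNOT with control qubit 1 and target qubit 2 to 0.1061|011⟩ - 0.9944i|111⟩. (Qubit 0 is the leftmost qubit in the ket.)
0.1061|010⟩ - 0.9944i|110⟩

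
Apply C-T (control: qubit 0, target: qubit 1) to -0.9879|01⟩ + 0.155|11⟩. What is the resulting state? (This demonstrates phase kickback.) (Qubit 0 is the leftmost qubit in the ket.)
-0.9879|01⟩ + (0.1096 + 0.1096i)|11⟩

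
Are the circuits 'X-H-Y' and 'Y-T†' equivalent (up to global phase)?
No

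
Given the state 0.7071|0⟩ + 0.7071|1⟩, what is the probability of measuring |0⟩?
0.5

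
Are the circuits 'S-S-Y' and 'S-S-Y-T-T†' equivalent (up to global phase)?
Yes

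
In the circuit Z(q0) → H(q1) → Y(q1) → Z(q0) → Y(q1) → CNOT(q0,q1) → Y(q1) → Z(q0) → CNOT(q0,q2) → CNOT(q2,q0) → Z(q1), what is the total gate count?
11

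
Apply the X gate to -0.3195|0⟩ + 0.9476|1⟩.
0.9476|0⟩ - 0.3195|1⟩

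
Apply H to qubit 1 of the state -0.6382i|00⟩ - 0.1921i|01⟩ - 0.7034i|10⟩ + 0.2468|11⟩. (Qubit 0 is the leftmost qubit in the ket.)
-0.5871i|00⟩ - 0.3154i|01⟩ + (0.1745 - 0.4974i)|10⟩ + (-0.1745 - 0.4974i)|11⟩

H on qubit 1 mixes each pair of kets that differ only in qubit 1: amplitudes (a, b) of (|…0…⟩, |…1…⟩) become ((a + b)/√2, (a − b)/√2). Kets absent from the input have amplitude 0.
(|00⟩, |01⟩): (a, b) = (-0.6382i, -0.1921i) → (-0.5871i, -0.3154i)
(|10⟩, |11⟩): (a, b) = (-0.7034i, 0.2468) → ((0.1745 - 0.4974i), (-0.1745 - 0.4974i))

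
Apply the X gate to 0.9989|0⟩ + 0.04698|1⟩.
0.04698|0⟩ + 0.9989|1⟩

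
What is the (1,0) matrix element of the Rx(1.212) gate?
-0.5696i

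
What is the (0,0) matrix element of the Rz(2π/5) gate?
(0.809 - 0.5878i)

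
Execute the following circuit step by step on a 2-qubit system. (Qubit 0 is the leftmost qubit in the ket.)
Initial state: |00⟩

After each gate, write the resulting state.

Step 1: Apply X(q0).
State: |10⟩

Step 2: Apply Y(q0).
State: -i|00⟩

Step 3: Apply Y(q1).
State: |01⟩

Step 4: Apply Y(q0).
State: i|11⟩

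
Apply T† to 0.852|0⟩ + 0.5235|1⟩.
0.852|0⟩ + (0.3702 - 0.3702i)|1⟩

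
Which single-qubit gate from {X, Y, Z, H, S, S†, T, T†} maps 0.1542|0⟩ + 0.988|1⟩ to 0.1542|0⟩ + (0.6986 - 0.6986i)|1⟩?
T†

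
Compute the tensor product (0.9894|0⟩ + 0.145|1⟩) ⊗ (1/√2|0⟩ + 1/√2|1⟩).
0.6996|00⟩ + 0.6996|01⟩ + 0.1025|10⟩ + 0.1025|11⟩

amp(|b₁b₂…⟩) = product of the factor amplitudes for bits b₁, b₂, …; only kets whose every factor amplitude is nonzero survive.
|00⟩: (0.9894)(1/√2) = 0.6996
|01⟩: (0.9894)(1/√2) = 0.6996
|10⟩: (0.145)(1/√2) = 0.1025
|11⟩: (0.145)(1/√2) = 0.1025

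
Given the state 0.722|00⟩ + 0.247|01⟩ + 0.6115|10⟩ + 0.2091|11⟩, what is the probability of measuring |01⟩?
0.06101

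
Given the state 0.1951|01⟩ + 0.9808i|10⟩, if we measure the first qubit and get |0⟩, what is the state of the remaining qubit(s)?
|1⟩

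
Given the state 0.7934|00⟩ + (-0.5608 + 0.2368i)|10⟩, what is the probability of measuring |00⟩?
0.6295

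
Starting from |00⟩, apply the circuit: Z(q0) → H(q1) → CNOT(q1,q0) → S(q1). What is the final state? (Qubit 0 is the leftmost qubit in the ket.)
1/√2|00⟩ + (1/√2)i|11⟩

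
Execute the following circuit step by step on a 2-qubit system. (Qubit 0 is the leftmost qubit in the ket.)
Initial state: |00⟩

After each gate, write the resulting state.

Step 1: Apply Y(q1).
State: i|01⟩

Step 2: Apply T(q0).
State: i|01⟩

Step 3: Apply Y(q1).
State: |00⟩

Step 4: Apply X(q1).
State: |01⟩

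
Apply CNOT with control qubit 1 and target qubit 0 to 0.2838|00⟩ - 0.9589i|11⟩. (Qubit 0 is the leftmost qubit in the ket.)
0.2838|00⟩ - 0.9589i|01⟩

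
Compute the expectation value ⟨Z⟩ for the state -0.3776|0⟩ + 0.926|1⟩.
-0.7149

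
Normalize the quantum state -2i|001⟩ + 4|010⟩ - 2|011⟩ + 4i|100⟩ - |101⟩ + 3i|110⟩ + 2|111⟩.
-0.2722i|001⟩ + 0.5443|010⟩ - 0.2722|011⟩ + 0.5443i|100⟩ - 0.1361|101⟩ + (1/√6)i|110⟩ + 0.2722|111⟩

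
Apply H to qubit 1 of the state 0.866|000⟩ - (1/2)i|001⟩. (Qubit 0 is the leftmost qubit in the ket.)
0.6124|000⟩ - (1/√8)i|001⟩ + 0.6124|010⟩ - (1/√8)i|011⟩

H on qubit 1 mixes each pair of kets that differ only in qubit 1: amplitudes (a, b) of (|…0…⟩, |…1…⟩) become ((a + b)/√2, (a − b)/√2). Kets absent from the input have amplitude 0.
(|000⟩, |010⟩): (a, b) = (0.866, 0) → (0.6124, 0.6124)
(|001⟩, |011⟩): (a, b) = (-(1/2)i, 0) → (-(1/√8)i, -(1/√8)i)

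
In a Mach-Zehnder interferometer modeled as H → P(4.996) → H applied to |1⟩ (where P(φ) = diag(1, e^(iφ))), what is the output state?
(0.3601 + 0.48i)|0⟩ + (0.6399 - 0.48i)|1⟩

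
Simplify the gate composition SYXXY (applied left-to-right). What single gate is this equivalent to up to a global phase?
S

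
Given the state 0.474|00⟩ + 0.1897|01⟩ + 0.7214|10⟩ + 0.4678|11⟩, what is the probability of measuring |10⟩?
0.5204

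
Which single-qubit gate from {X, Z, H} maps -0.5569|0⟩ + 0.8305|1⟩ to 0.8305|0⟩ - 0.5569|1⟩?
X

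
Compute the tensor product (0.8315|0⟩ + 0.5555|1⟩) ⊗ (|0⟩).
0.8315|00⟩ + 0.5555|10⟩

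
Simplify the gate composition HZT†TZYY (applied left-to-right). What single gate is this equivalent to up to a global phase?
H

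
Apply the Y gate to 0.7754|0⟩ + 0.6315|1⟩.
-0.6315i|0⟩ + 0.7754i|1⟩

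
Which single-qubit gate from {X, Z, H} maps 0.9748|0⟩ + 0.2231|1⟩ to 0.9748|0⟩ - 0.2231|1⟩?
Z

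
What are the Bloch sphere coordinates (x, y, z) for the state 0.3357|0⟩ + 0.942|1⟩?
(0.6325, 0, -0.7747)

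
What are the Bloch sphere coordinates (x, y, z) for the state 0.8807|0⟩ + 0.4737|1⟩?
(0.8344, 0, 0.5512)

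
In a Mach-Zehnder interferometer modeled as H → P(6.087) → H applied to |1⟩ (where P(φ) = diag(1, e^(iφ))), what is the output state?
(0.009591 + 0.09746i)|0⟩ + (0.9904 - 0.09746i)|1⟩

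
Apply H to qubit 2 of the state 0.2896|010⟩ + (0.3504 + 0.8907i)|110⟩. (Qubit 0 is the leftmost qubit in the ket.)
0.2048|010⟩ + 0.2048|011⟩ + (0.2478 + 0.6298i)|110⟩ + (0.2478 + 0.6298i)|111⟩

H on qubit 2 mixes each pair of kets that differ only in qubit 2: amplitudes (a, b) of (|…0…⟩, |…1…⟩) become ((a + b)/√2, (a − b)/√2). Kets absent from the input have amplitude 0.
(|010⟩, |011⟩): (a, b) = (0.2896, 0) → (0.2048, 0.2048)
(|110⟩, |111⟩): (a, b) = ((0.3504 + 0.8907i), 0) → ((0.2478 + 0.6298i), (0.2478 + 0.6298i))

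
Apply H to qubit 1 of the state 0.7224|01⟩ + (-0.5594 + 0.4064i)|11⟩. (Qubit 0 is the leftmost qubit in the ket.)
0.5108|00⟩ - 0.5108|01⟩ + (-0.3956 + 0.2874i)|10⟩ + (0.3956 - 0.2874i)|11⟩

H on qubit 1 mixes each pair of kets that differ only in qubit 1: amplitudes (a, b) of (|…0…⟩, |…1…⟩) become ((a + b)/√2, (a − b)/√2). Kets absent from the input have amplitude 0.
(|00⟩, |01⟩): (a, b) = (0, 0.7224) → (0.5108, -0.5108)
(|10⟩, |11⟩): (a, b) = (0, (-0.5594 + 0.4064i)) → ((-0.3956 + 0.2874i), (0.3956 - 0.2874i))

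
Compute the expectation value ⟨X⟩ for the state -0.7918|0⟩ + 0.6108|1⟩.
-0.9673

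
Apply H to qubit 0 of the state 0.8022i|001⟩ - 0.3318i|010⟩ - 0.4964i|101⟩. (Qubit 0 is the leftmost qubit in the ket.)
0.2162i|001⟩ - 0.2346i|010⟩ + 0.9182i|101⟩ - 0.2346i|110⟩

H on qubit 0 mixes each pair of kets that differ only in qubit 0: amplitudes (a, b) of (|…0…⟩, |…1…⟩) become ((a + b)/√2, (a − b)/√2). Kets absent from the input have amplitude 0.
(|001⟩, |101⟩): (a, b) = (0.8022i, -0.4964i) → (0.2162i, 0.9182i)
(|010⟩, |110⟩): (a, b) = (-0.3318i, 0) → (-0.2346i, -0.2346i)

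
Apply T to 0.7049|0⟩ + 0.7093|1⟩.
0.7049|0⟩ + (0.5016 + 0.5016i)|1⟩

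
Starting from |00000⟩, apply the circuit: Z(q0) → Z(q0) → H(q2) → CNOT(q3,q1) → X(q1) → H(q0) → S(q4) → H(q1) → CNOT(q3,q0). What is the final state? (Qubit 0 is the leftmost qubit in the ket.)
1/√8|00000⟩ + 1/√8|00100⟩ - 1/√8|01000⟩ - 1/√8|01100⟩ + 1/√8|10000⟩ + 1/√8|10100⟩ - 1/√8|11000⟩ - 1/√8|11100⟩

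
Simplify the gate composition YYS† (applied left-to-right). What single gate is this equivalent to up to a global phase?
S†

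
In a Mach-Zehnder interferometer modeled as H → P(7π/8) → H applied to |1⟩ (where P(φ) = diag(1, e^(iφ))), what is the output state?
(0.9619 - 0.1913i)|0⟩ + (0.03806 + 0.1913i)|1⟩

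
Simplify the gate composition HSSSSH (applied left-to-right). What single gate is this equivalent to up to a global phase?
I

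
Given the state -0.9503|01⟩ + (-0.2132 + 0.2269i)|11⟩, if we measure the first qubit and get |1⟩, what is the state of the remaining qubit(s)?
(-0.6848 + 0.7288i)|1⟩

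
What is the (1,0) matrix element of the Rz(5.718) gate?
0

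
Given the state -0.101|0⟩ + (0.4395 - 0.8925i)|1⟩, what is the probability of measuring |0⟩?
0.0102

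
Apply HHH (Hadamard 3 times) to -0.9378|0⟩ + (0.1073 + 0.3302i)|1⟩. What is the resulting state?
(-0.5873 + 0.2335i)|0⟩ + (-0.739 - 0.2335i)|1⟩

H² = I, so H^3 = H: a single Hadamard. With (a, b) = (-0.9378, (0.1073 + 0.3302i)), H gives ((a + b)/√2, (a − b)/√2) = ((-0.5873 + 0.2335i), (-0.739 - 0.2335i)).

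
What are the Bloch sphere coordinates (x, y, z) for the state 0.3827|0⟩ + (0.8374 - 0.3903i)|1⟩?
(0.6409, -0.2987, -0.7071)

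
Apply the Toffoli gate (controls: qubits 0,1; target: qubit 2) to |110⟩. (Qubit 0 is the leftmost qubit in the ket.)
|111⟩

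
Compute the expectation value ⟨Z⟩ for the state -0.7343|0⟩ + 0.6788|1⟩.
0.07843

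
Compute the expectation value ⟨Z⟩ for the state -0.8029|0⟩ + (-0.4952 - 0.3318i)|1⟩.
0.2893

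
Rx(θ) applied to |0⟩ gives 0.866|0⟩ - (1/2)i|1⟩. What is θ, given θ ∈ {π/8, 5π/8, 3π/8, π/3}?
π/3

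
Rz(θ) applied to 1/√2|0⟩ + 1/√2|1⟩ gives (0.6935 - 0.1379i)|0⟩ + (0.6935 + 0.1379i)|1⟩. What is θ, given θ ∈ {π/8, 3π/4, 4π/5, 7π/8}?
π/8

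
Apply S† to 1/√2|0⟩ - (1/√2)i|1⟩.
1/√2|0⟩ - 1/√2|1⟩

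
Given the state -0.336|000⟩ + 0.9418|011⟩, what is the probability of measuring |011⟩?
0.887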